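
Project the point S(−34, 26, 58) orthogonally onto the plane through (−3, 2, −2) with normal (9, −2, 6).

n = (9, −2, 6), |n|² = 121, and n·S − (-43) = 33.
t = 33/121 = 3/11, so the foot is S − t·n = (−34, 26, 58) − (3/11)·(9, −2, 6) = (−401/11, 292/11, 620/11).

(-401/11, 292/11, 620/11)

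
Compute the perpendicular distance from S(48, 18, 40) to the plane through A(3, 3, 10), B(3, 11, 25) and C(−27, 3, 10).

AB = (0, 8, 15) and AC = (−30, 0, 0), so a normal is n = AB × AC = (0, −450, 240).
d = |(-450)·18 + 240·40 − 1050| / √(0 + 202500 + 57600) = |450| / 510 = 15/17.

15/17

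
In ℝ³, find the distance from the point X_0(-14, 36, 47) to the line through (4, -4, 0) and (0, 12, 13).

A direction vector is d = (-4, 16, 13).
AP = (-18, 40, 47), and AP × d = (-232, 46, -128).
|AP × d|² = 72324 and |d|² = 441, so the distance is √(72324/441) = √164 = 2√41.

2√41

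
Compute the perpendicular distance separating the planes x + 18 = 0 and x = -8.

Both planes have normal n = (1, 0, 0), |n| = 1. Any point on the first plane is at distance |(-8) − (-18)|/|n| = 10/1 = 10 from the second.

10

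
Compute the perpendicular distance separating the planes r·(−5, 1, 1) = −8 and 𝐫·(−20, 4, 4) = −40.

Divide the second equation by 4 to match normals: −5x + y + z = -10.
With common normal n = (−5, 1, 1) (|n| = 3√3), the distance is |(-8) − (-10)|/|n| = 2/(3√3).

2√3/9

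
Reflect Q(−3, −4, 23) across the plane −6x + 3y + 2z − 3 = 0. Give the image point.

(9, -10, 19)

n = (−6, 3, 2), |n|² = 49, n·Q − 3 = 49, so t = 49/49 = 1.
Foot F = Q − 1·n = (3, −7, 21); the reflection is 2F − Q = (9, −10, 19).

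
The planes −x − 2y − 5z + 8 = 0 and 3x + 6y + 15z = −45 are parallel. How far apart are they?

Divide the second equation by -3 to match normals: −x − 2y − 5z = 15.
With common normal n = (−1, −2, −5) (|n| = √30), the distance is |(-8) − 15|/|n| = 23/√30 = 23√30/30.

23√30/30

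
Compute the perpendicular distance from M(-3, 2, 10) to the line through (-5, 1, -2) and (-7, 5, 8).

√29

A direction vector is d = (-2, 4, 10).
AP = (2, 1, 12), and AP × d = (-38, -44, 10).
|AP × d|² = 3480 and |d|² = 120, so the distance is √(3480/120) = √29.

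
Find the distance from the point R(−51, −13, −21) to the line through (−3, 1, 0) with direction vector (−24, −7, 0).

Direction vector d = (−24, −7, 0).
AP = (−48, −14, −21), and AP × d = (−147, 504, 0).
|AP × d|² = 275625 and |d|² = 625, so the distance is √(275625/625) = √441 = 21.

21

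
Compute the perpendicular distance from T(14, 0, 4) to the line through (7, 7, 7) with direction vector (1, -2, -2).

√26

Direction vector d = (1, -2, -2).
AP = (7, -7, -3); AP·d = 27, |AP|² = 107, |d|² = 9.
distance² = |AP|² − (AP·d)²/|d|² = 107 − 729/9 = 26, so the distance is √26.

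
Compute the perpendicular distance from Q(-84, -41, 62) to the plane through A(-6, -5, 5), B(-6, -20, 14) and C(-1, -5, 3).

21/√38

AB = (0, -15, 9) and AC = (5, 0, -2), so a normal is n = AB × AC = (30, 45, 75).
d = |30·(-84) + 45·(-41) + 75·62 − (-30)| / √(900 + 2025 + 5625) = |315| / (15√38) = 21/√38.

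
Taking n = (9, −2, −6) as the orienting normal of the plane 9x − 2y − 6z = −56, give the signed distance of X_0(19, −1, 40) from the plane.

-1

n·X_0 − (-56) = -11.
|n| = 11, so the signed distance is -11/11 = -1.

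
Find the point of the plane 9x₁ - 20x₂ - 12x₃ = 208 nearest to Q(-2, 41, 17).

The perpendicular from Q has direction n = (9, -20, -12): r = (-2, 41, 17) + t(9, -20, -12).
Substitute into the plane: n·(Q + tn) = 208 gives -1042 + 625t = 208, so t = 2.
Foot = (-2, 41, 17) + 2·(9, -20, -12) = (16, 1, -7).

(16, 1, -7)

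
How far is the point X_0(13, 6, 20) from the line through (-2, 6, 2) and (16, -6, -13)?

A direction vector is d = (18, -12, -15).
AP = (15, 0, 18); AP·d = 0, |AP|² = 549, |d|² = 693.
distance² = |AP|² − (AP·d)²/|d|² = 549 − 0/693 = 549, so the distance is 3√61.

3√61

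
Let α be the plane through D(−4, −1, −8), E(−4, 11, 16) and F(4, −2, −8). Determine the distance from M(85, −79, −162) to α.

9

DE = (0, 12, 24) and DF = (8, −1, 0), so a normal is n = DE × DF = (24, 192, −96).
d = |24·85 + 192·(-79) + (-96)·(-162) − 480| / √(576 + 36864 + 9216) = |1944| / 216 = 9.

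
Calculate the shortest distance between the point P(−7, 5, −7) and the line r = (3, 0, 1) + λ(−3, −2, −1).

Direction vector d = (−3, −2, −1).
AP = (−10, 5, −8); AP·d = 28, |AP|² = 189, |d|² = 14.
distance² = |AP|² − (AP·d)²/|d|² = 189 − 784/14 = 133, so the distance is √133.

√133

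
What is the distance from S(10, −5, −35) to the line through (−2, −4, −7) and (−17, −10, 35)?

A direction vector is d = (−15, −6, 42).
AP = (12, −1, −28); AP·d = -1350, |AP|² = 929, |d|² = 2025.
distance² = |AP|² − (AP·d)²/|d|² = 929 − 1822500/2025 = 29, so the distance is √29.

√29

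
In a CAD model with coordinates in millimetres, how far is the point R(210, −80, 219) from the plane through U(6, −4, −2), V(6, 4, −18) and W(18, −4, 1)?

8

UV = (0, 8, −16) and UW = (12, 0, 3), so a normal is n = UV × UW = (24, −192, −96).
n = (24, −192, −96); n·P − 1104 = -1728; |n| = 216; distance = 1728/216 = 8.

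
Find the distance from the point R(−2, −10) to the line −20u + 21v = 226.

396/29

d = |(-20)·(-2) + 21·(-10) − 226| / √(400 + 441) = |-396|/29 = 396/29.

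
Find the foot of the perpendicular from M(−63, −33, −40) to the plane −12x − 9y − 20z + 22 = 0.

The perpendicular from M has direction n = (−12, −9, −20): r = (−63, −33, −40) + t(−12, −9, −20).
Substitute into the plane: n·(M + tn) = -22 gives 1853 + 625t = -22, so t = -3.
Foot = (−63, −33, −40) + (-3)·(−12, −9, −20) = (−27, −6, 20).

(-27, -6, 20)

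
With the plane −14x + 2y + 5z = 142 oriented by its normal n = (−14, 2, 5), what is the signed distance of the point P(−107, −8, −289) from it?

-7

n·P − 142 = -105.
|n| = 15, so the signed distance is -105/15 = -7.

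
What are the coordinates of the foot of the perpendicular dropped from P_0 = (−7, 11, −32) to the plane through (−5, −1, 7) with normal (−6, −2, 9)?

The perpendicular from P_0 has direction n = (−6, −2, 9): r = (−7, 11, −32) + t(−6, −2, 9).
Substitute into the plane: n·(P_0 + tn) = 95 gives -268 + 121t = 95, so t = 3.
Foot = (−7, 11, −32) + 3·(−6, −2, 9) = (−25, 5, −5).

(-25, 5, -5)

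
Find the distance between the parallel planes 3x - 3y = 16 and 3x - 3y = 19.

Both planes have normal n = (3, -3, 0), |n| = 3√2. Any point on the first plane is at distance |19 − 16|/|n| = 3/(3√2) = 1/√2 from the second.

1/√2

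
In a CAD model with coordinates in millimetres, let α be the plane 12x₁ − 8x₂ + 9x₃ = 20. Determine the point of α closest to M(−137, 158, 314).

The perpendicular from M has direction n = (12, −8, 9): r = (−137, 158, 314) + μ(12, −8, 9).
Substitute into the plane: n·(M + μn) = 20 gives -82 + 289μ = 20, so μ = 6/17.
Foot = (−137, 158, 314) + (6/17)·(12, −8, 9) = (−2257/17, 2638/17, 5392/17).

(-2257/17, 2638/17, 5392/17)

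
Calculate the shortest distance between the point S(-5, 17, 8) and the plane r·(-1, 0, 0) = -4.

Normal vector n = (-1, 0, 0), and n·(-5, 17, 8) - (-4) = 9.
|n| = √(1 + 0 + 0) = 1, so the distance is |9|/1 = 9.

9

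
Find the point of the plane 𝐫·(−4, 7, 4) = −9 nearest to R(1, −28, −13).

n = (−4, 7, 4), |n|² = 81, and n·R − (-9) = -243.
t = -243/81 = -3, so the foot is R − t·n = (1, −28, −13) − (-3)·(−4, 7, 4) = (−11, −7, −1).

(-11, -7, -1)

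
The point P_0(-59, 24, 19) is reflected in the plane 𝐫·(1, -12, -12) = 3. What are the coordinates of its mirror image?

n = (1, -12, -12), |n|² = 289, n·P_0 − 3 = -578, so t = -578/289 = -2.
Foot F = P_0 − (-2)·n = (-57, 0, -5); the reflection is 2F − P_0 = (-55, -24, -29).

(-55, -24, -29)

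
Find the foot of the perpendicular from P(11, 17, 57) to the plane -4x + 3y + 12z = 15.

(27, 5, 9)

The perpendicular from P has direction n = (-4, 3, 12): r = (11, 17, 57) + λ(-4, 3, 12).
Substitute into the plane: n·(P + λn) = 15 gives 691 + 169λ = 15, so λ = -4.
Foot = (11, 17, 57) + (-4)·(-4, 3, 12) = (27, 5, 9).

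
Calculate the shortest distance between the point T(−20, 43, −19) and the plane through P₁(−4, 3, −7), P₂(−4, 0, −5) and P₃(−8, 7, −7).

P₁P₂ = (0, −3, 2) and P₁P₃ = (−4, 4, 0), so a normal is n = P₁P₂ × P₁P₃ = (−8, −8, −12).
d = |(-8)·(-20) + (-8)·43 + (-12)·(-19) − 92| / √(64 + 64 + 144) = |-48| / (4√17) = 12√17/17.

12/√17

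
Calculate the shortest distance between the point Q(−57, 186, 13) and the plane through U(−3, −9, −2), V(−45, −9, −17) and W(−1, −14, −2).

6

UV = (−42, 0, −15) and UW = (2, −5, 0), so a normal is n = UV × UW = (−75, −30, 210).
Then n·(−57, 186, 13) − 75 = 1350.
|n| = √(5625 + 900 + 44100) = 225, so the distance is |1350|/225 = 6.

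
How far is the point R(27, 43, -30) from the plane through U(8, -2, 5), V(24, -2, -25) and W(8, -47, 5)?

UV = (16, 0, -30) and UW = (0, -45, 0), so a normal is n = UV × UW = (-1350, 0, -720).
Then n·(27, 43, -30) - (-14400) = -450.
|n| = √(1822500 + 0 + 518400) = 1530, so the distance is |-450|/1530 = 5/17.

5/17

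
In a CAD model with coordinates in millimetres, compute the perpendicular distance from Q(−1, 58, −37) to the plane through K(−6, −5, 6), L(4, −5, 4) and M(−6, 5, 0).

21/√35

KL = (10, 0, −2) and KM = (0, 10, −6), so a normal is n = KL × KM = (20, 60, 100).
d = |20·(-1) + 60·58 + 100·(-37) − 180| / √(400 + 3600 + 10000) = |-420| / (20√35) = 21/√35.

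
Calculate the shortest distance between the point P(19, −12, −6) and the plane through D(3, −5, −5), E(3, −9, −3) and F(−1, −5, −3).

DE = (0, −4, 2) and DF = (−4, 0, 2), so a normal is n = DE × DF = (−8, −8, −16).
d = |(-8)·19 + (-8)·(-12) + (-16)·(-6) − 96| / √(64 + 64 + 256) = |-56| / (8√6) = 7/√6.

7√6/6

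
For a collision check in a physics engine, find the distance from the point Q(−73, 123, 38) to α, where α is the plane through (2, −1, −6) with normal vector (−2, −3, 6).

The plane has equation n·(r − (2, −1, −6)) = 0, i.e. n·r = -37.
d = |(-2)·(-73) + (-3)·123 + 6·38 − (-37)| / √(4 + 9 + 36) = |42| / 7 = 6.

6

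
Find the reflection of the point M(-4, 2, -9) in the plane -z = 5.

(-4, 2, -1)

n = (0, 0, -1), |n|² = 1, n·M − 5 = 4, so t = 4/1 = 4.
Foot F = M − 4·n = (-4, 2, -5); the reflection is 2F − M = (-4, 2, -1).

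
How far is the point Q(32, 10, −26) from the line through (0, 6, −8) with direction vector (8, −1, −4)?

2√17

Direction vector d = (8, −1, −4).
AP = (32, 4, −18), and AP × d = (−34, −16, −64).
|AP × d|² = 5508 and |d|² = 81, so the distance is √(5508/81) = √68 = 2√17.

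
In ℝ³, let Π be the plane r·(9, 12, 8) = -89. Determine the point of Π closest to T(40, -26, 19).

(31, -38, 11)

The perpendicular from T has direction n = (9, 12, 8): r = (40, -26, 19) + λ(9, 12, 8).
Substitute into the plane: n·(T + λn) = -89 gives 200 + 289λ = -89, so λ = -1.
Foot = (40, -26, 19) + (-1)·(9, 12, 8) = (31, -38, 11).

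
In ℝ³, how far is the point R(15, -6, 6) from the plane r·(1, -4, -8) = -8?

1/9

n = (1, -4, -8); n·P − (-8) = -1; |n| = 9; distance = 1/9.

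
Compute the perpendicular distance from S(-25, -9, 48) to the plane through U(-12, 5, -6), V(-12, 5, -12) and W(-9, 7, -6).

UV = (0, 0, -6) and UW = (3, 2, 0), so a normal is n = UV × UW = (12, -18, 0).
Then n·(-25, -9, 48) - (-234) = 96.
|n| = √(144 + 324 + 0) = 6√13, so the distance is |96|/(6√13) = 16/√13.

16/√13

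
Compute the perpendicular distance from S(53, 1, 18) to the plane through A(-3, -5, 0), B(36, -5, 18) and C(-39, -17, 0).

6/23

AB = (39, 0, 18) and AC = (-36, -12, 0), so a normal is n = AB × AC = (216, -648, -468).
n = (216, -648, -468); n·P − 2592 = -216; |n| = 828; distance = 216/828 = 6/23.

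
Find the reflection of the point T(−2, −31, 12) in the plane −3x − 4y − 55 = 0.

n = (−3, −4, 0), |n|² = 25, n·T − 55 = 75, so t = 75/25 = 3.
Foot F = T − 3·n = (7, −19, 12); the reflection is 2F − T = (16, −7, 12).

(16, -7, 12)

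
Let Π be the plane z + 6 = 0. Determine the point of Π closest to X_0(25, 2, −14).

The perpendicular from X_0 has direction n = (0, 0, 1): r = (25, 2, −14) + μ(0, 0, 1).
Substitute into the plane: n·(X_0 + μn) = -6 gives -14 + 1μ = -6, so μ = 8.
Foot = (25, 2, −14) + 8·(0, 0, 1) = (25, 2, −6).

(25, 2, -6)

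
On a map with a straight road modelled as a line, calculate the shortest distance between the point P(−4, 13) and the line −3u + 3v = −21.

The normal to the line is n = (−3, 3) with |n| = 3√2.
|n·P − (-21)| = |51 − (-21)| = 72, so the distance is 72/(3√2) = 12√2.

12√2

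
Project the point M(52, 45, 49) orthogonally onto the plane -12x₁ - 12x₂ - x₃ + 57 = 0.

The perpendicular from M has direction n = (-12, -12, -1): r = (52, 45, 49) + λ(-12, -12, -1).
Substitute into the plane: n·(M + λn) = -57 gives -1213 + 289λ = -57, so λ = 4.
Foot = (52, 45, 49) + 4·(-12, -12, -1) = (4, -3, 45).

(4, -3, 45)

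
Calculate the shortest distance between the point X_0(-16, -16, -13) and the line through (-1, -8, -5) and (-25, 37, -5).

√353

A direction vector is d = (-24, 45, 0).
AP = (-15, -8, -8); AP·d = 0, |AP|² = 353, |d|² = 2601.
distance² = |AP|² − (AP·d)²/|d|² = 353 − 0/2601 = 353, so the distance is √353.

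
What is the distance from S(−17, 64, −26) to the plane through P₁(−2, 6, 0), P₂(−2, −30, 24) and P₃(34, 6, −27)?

P₁P₂ = (0, −36, 24) and P₁P₃ = (36, 0, −27), so a normal is n = P₁P₂ × P₁P₃ = (972, 864, 1296).
Then n·(−17, 64, −26) − 3240 = 1836.
|n| = √(944784 + 746496 + 1679616) = 1836, so the distance is |1836|/1836 = 1.

1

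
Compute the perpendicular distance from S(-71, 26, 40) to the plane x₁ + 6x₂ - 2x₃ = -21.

n = (1, 6, -2); n·P − (-21) = 26; |n| = √41; distance = 26/√41 = 26√41/41.

26/√41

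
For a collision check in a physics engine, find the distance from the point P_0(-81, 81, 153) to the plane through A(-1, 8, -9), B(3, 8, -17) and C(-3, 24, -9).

AB = (4, 0, -8) and AC = (-2, 16, 0), so a normal is n = AB × AC = (128, 16, 64).
d = |128·(-81) + 16·81 + 64·153 − (-576)| / √(16384 + 256 + 4096) = |1296| / 144 = 9.

9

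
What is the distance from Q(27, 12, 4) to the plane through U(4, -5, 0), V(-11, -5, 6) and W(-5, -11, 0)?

UV = (-15, 0, 6) and UW = (-9, -6, 0), so a normal is n = UV × UW = (36, -54, 90).
Then n·(27, 12, 4) - 414 = 270.
|n| = √(1296 + 2916 + 8100) = 18√38, so the distance is |270|/(18√38) = 15√38/38.

15/√38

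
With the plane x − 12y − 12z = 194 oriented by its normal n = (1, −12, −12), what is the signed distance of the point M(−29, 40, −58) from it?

n·M − 194 = -7.
|n| = 17, so the signed distance is -7/17.

-7/17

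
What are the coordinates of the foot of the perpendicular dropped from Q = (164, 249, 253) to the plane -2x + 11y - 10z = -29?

(816/5, 1267/5, 249)

n = (-2, 11, -10), |n|² = 225, and n·Q − (-29) = -90.
t = -90/225 = -2/5, so the foot is Q − t·n = (164, 249, 253) − (-2/5)·(-2, 11, -10) = (816/5, 1267/5, 249).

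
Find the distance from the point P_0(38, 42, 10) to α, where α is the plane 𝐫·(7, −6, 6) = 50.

24/11

d = |7·38 + (-6)·42 + 6·10 − 50| / √(49 + 36 + 36) = |24| / 11 = 24/11.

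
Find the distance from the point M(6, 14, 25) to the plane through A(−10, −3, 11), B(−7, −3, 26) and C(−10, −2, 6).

AB = (3, 0, 15) and AC = (0, 1, −5), so a normal is n = AB × AC = (−15, 15, 3).
Then n·(6, 14, 25) − 138 = 57.
|n| = √(225 + 225 + 9) = 3√51, so the distance is |57|/(3√51) = 19/√51.

19√51/51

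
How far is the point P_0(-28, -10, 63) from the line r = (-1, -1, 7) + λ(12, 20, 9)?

√3946

Direction vector d = (12, 20, 9).
AP = (-27, -9, 56); AP·d = 0, |AP|² = 3946, |d|² = 625.
distance² = |AP|² − (AP·d)²/|d|² = 3946 − 0/625 = 3946, so the distance is √3946.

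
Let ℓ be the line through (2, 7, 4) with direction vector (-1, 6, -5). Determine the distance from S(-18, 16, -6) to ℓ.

3√37

Direction vector d = (-1, 6, -5).
AP = (-20, 9, -10), and AP × d = (15, -90, -111).
|AP × d|² = 20646 and |d|² = 62, so the distance is √(20646/62) = √333 = 3√37.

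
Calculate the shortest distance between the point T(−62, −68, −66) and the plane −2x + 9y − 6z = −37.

5

n = (−2, 9, −6); n·P − (-37) = -55; |n| = 11; distance = 55/11 = 5.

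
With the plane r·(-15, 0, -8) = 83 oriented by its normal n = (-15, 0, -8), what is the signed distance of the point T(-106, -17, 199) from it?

-5

n·T − 83 = -85.
|n| = 17, so the signed distance is -85/17 = -5.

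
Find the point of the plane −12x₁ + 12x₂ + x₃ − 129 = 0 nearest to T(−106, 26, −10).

The perpendicular from T has direction n = (−12, 12, 1): r = (−106, 26, −10) + t(−12, 12, 1).
Substitute into the plane: n·(T + tn) = 129 gives 1574 + 289t = 129, so t = -5.
Foot = (−106, 26, −10) + (-5)·(−12, 12, 1) = (−46, −34, −15).

(-46, -34, -15)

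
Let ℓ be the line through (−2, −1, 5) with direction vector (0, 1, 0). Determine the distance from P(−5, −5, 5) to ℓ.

3

Direction vector d = (0, 1, 0).
AP = (−3, −4, 0), and AP × d = (0, 0, −3).
|AP × d|² = 9 and |d|² = 1, so the distance is √9 = 3.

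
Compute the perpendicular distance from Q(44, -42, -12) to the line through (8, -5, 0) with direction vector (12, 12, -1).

53

Direction vector d = (12, 12, -1).
AP = (36, -37, -12), and AP × d = (181, -108, 876).
|AP × d|² = 811801 and |d|² = 289, so the distance is √(811801/289) = √2809 = 53.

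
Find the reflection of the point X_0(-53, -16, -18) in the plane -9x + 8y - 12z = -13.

n = (-9, 8, -12), |n|² = 289, n·X_0 − (-13) = 578, so t = 578/289 = 2.
Foot F = X_0 − 2·n = (-35, -32, 6); the reflection is 2F − X_0 = (-17, -48, 30).

(-17, -48, 30)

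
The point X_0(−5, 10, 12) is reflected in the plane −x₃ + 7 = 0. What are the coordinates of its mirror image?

n = (0, 0, −1), |n|² = 1, n·X_0 − (-7) = -5, so t = -5/1 = -5.
Foot F = X_0 − (-5)·n = (−5, 10, 7); the reflection is 2F − X_0 = (−5, 10, 2).

(-5, 10, 2)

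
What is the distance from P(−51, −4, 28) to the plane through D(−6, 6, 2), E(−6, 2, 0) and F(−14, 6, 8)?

DE = (0, −4, −2) and DF = (−8, 0, 6), so a normal is n = DE × DF = (−24, 16, −32).
Then n·(−51, −4, 28) − 176 = 88.
|n| = √(576 + 256 + 1024) = 8√29, so the distance is |88|/(8√29) = 11√29/29.

11√29/29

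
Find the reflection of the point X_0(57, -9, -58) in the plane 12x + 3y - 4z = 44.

With n = (12, 3, -4), the signed offset is (n·X_0 − 44)/|n|² = 845/169 = 5.
X_0' = X_0 − 2t·n = (57, -9, -58) − 10·(12, 3, -4) = (-63, -39, -18).

(-63, -39, -18)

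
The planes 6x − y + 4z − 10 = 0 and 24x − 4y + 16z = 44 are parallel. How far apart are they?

Divide the second equation by 4 to match normals: 6x − y + 4z = 11.
Both planes have normal n = (6, −1, 4), |n| = √53. Any point on the first plane is at distance |11 − 10|/|n| = 1/√53 = √53/53 from the second.

1/√53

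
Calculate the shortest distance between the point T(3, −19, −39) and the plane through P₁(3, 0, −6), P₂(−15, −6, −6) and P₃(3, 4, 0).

9/√14

P₁P₂ = (−18, −6, 0) and P₁P₃ = (0, 4, 6), so a normal is n = P₁P₂ × P₁P₃ = (−36, 108, −72).
Then n·(3, −19, −39) − 324 = 324.
|n| = √(1296 + 11664 + 5184) = 36√14, so the distance is |324|/(36√14) = 9√14/14.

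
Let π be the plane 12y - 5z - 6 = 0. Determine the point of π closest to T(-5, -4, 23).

(-5, 8, 18)

n = (0, 12, -5), |n|² = 169, and n·T − 6 = -169.
t = -169/169 = -1, so the foot is T − t·n = (-5, -4, 23) − (-1)·(0, 12, -5) = (-5, 8, 18).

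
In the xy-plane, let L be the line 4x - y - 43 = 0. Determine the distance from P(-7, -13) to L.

58/√17

d = |4·(-7) + (-1)·(-13) − 43| / √(16 + 1) = |-58|/√17 = 58/√17.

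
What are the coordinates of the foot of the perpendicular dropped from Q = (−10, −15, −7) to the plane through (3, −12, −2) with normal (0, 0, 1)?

The perpendicular from Q has direction n = (0, 0, 1): r = (−10, −15, −7) + μ(0, 0, 1).
Substitute into the plane: n·(Q + μn) = -2 gives -7 + 1μ = -2, so μ = 5.
Foot = (−10, −15, −7) + 5·(0, 0, 1) = (−10, −15, −2).

(-10, -15, -2)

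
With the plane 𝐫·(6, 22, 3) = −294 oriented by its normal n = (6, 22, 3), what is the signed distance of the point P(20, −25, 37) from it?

n·P − (-294) = -25.
|n| = 23, so the signed distance is -25/23.

-25/23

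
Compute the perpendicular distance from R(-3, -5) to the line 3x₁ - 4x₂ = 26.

d = |3·(-3) + (-4)·(-5) − 26| / √(9 + 16) = |-15|/5 = 3.

3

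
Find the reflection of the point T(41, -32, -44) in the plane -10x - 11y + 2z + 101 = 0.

With n = (-10, -11, 2), the signed offset is (n·T − (-101))/|n|² = -45/225 = -1/5.
T' = T − 2t·n = (41, -32, -44) − (-2/5)·(-10, -11, 2) = (37, -182/5, -216/5).

(37, -182/5, -216/5)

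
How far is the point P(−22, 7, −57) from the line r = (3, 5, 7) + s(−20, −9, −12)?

5√89

Direction vector d = (−20, −9, −12).
AP = (−25, 2, −64), and AP × d = (−600, 980, 265).
|AP × d|² = 1390625 and |d|² = 625, so the distance is √(1390625/625) = √2225 = 5√89.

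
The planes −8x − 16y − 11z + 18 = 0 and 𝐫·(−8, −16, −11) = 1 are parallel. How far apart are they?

With common normal n = (−8, −16, −11) (|n| = 21), the distance is |(-18) − 1|/|n| = 19/21.

19/21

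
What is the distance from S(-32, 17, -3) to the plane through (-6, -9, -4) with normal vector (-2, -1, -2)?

The plane has equation n·(r − (-6, -9, -4)) = 0, i.e. n·r = 29.
n = (-2, -1, -2); n·P − 29 = 24; |n| = 3; distance = 24/3 = 8.

8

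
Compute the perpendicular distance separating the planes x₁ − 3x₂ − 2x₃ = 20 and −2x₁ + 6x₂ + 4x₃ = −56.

Divide the second equation by -2 to match normals: x₁ − 3x₂ − 2x₃ = 28.
Both planes have normal n = (1, −3, −2), |n| = √14. Any point on the first plane is at distance |28 − 20|/|n| = 8/√14 from the second.

8/√14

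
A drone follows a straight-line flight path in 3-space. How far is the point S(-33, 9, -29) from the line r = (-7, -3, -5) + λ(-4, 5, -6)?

2√41

Direction vector d = (-4, 5, -6).
AP = (-26, 12, -24), and AP × d = (48, -60, -82).
|AP × d|² = 12628 and |d|² = 77, so the distance is √(12628/77) = √164 = 2√41.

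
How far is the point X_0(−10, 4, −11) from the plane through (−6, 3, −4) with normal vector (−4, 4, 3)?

The plane has equation n·(r − (−6, 3, −4)) = 0, i.e. n·r = 24.
Then n·(−10, 4, −11) − 24 = −1.
|n| = √(16 + 16 + 9) = √41, so the distance is |-1|/√41 = 1/√41.

√41/41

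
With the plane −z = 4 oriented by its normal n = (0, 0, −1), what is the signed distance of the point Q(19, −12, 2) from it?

n·Q − 4 = -6.
|n| = 1, so the signed distance is -6/1 = -6.

-6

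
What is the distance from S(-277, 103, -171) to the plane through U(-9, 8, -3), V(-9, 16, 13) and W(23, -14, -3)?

UV = (0, 8, 16) and UW = (32, -22, 0), so a normal is n = UV × UW = (352, 512, -256).
Then n·(-277, 103, -171) - 1696 = -2688.
|n| = √(123904 + 262144 + 65536) = 672, so the distance is |-2688|/672 = 4.

4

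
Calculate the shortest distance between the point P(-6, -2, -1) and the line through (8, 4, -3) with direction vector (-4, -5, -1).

Direction vector d = (-4, -5, -1).
AP = (-14, -6, 2), and AP × d = (16, -22, 46).
|AP × d|² = 2856 and |d|² = 42, so the distance is √(2856/42) = √68 = 2√17.

2√17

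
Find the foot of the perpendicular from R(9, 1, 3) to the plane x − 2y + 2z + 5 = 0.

(7, 5, -1)

The perpendicular from R has direction n = (1, −2, 2): r = (9, 1, 3) + μ(1, −2, 2).
Substitute into the plane: n·(R + μn) = -5 gives 13 + 9μ = -5, so μ = -2.
Foot = (9, 1, 3) + (-2)·(1, −2, 2) = (7, 5, −1).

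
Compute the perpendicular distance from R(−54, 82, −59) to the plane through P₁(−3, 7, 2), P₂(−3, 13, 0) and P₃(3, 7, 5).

P₁P₂ = (0, 6, −2) and P₁P₃ = (6, 0, 3), so a normal is n = P₁P₂ × P₁P₃ = (18, −12, −36).
n = (18, −12, −36); n·P − (-210) = 378; |n| = 42; distance = 378/42 = 9.

9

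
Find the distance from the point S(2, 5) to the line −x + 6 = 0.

4

The normal to the line is n = (−1, 0) with |n| = 1.
|n·S − (-6)| = |-2 − (-6)| = 4, so the distance is 4/1 = 4.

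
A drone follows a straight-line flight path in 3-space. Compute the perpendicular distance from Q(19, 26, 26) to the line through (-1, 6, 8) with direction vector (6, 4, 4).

6

Direction vector d = (6, 4, 4).
AP = (20, 20, 18); AP·d = 272, |AP|² = 1124, |d|² = 68.
distance² = |AP|² − (AP·d)²/|d|² = 1124 − 73984/68 = 36, so the distance is 6.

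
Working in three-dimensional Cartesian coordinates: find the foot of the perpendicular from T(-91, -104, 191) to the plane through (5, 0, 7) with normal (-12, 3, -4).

(-1087/13, -1376/13, 2515/13)

The perpendicular from T has direction n = (-12, 3, -4): r = (-91, -104, 191) + λ(-12, 3, -4).
Substitute into the plane: n·(T + λn) = -88 gives 16 + 169λ = -88, so λ = -8/13.
Foot = (-91, -104, 191) + (-8/13)·(-12, 3, -4) = (-1087/13, -1376/13, 2515/13).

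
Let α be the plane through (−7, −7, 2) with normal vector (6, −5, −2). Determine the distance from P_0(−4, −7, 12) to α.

The plane has equation n·(r − (−7, −7, 2)) = 0, i.e. n·r = -11.
Then n·(−4, −7, 12) − (−11) = −2.
|n| = √(36 + 25 + 4) = √65, so the distance is |-2|/√65 = 2√65/65.

2√65/65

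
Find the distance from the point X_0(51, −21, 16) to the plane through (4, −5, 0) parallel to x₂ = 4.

Parallel planes share the normal n = (0, 1, 0); since (4, −5, 0) lies on the plane, its equation is x₂ = -5.
d = |1·(-21) − (-5)| / √(0 + 1 + 0) = |-16| / 1 = 16.

16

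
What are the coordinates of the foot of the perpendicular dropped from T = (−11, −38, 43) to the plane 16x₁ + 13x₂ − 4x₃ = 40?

n = (16, 13, −4), |n|² = 441, and n·T − 40 = -882.
t = -882/441 = -2, so the foot is T − t·n = (−11, −38, 43) − (-2)·(16, 13, −4) = (21, −12, 35).

(21, -12, 35)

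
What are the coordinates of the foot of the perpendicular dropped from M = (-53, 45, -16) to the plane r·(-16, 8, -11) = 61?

(-5, 21, 17)

n = (-16, 8, -11), |n|² = 441, and n·M − 61 = 1323.
t = 1323/441 = 3, so the foot is M − t·n = (-53, 45, -16) − 3·(-16, 8, -11) = (-5, 21, 17).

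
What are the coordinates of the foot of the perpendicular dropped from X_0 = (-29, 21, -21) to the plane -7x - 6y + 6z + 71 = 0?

n = (-7, -6, 6), |n|² = 121, and n·X_0 − (-71) = 22.
t = 22/121 = 2/11, so the foot is X_0 − t·n = (-29, 21, -21) − (2/11)·(-7, -6, 6) = (-305/11, 243/11, -243/11).

(-305/11, 243/11, -243/11)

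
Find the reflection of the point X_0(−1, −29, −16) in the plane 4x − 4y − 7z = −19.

With n = (4, −4, −7), the signed offset is (n·X_0 − (-19))/|n|² = 243/81 = 3.
X_0' = X_0 − 2t·n = (−1, −29, −16) − 6·(4, −4, −7) = (−25, −5, 26).

(-25, -5, 26)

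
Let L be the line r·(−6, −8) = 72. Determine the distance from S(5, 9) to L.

d = |(-6)·5 + (-8)·9 − 72| / √(36 + 64) = |-174|/10 = 87/5.

87/5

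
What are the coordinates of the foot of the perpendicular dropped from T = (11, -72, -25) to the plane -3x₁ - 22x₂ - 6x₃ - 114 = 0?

(20, -6, -7)

n = (-3, -22, -6), |n|² = 529, and n·T − 114 = 1587.
t = 1587/529 = 3, so the foot is T − t·n = (11, -72, -25) − 3·(-3, -22, -6) = (20, -6, -7).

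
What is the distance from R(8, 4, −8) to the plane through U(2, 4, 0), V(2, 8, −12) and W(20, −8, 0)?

UV = (0, 4, −12) and UW = (18, −12, 0), so a normal is n = UV × UW = (−144, −216, −72).
Then n·(8, 4, −8) − (−1152) = −288.
|n| = √(20736 + 46656 + 5184) = 72√14, so the distance is |-288|/(72√14) = 2√14/7.

2√14/7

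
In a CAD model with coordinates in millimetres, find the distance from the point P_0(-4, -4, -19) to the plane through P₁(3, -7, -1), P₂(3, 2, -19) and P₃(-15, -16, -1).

5√6/6

P₁P₂ = (0, 9, -18) and P₁P₃ = (-18, -9, 0), so a normal is n = P₁P₂ × P₁P₃ = (-162, 324, 162).
d = |(-162)·(-4) + 324·(-4) + 162·(-19) − (-2916)| / √(26244 + 104976 + 26244) = |-810| / (162√6) = 5/√6.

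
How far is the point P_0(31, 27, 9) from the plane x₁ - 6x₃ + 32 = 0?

Normal vector n = (1, 0, -6), and n·(31, 27, 9) - (-32) = 9.
|n| = √(1 + 0 + 36) = √37, so the distance is |9|/√37 = 9/√37.

9/√37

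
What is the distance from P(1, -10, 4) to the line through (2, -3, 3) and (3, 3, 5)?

√10

A direction vector is d = (1, 6, 2).
AP = (-1, -7, 1), and AP × d = (-20, 3, 1).
|AP × d|² = 410 and |d|² = 41, so the distance is √(410/41) = √10.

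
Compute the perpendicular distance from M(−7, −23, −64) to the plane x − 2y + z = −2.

Normal vector n = (1, −2, 1), and n·(−7, −23, −64) − (−2) = −23.
|n| = √(1 + 4 + 1) = √6, so the distance is |-23|/√6 = 23√6/6.

23/√6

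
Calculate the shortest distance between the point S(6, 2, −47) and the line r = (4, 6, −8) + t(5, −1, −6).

Direction vector d = (5, −1, −6).
AP = (2, −4, −39), and AP × d = (−15, −183, 18).
|AP × d|² = 34038 and |d|² = 62, so the distance is √(34038/62) = √549 = 3√61.

3√61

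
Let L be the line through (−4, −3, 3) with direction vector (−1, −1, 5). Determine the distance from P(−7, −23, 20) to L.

√266

Direction vector d = (−1, −1, 5).
AP = (−3, −20, 17), and AP × d = (−83, −2, −17).
|AP × d|² = 7182 and |d|² = 27, so the distance is √(7182/27) = √266.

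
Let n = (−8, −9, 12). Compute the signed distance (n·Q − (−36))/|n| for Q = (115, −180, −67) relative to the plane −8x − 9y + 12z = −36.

-4

n·Q − (-36) = -68.
|n| = 17, so the signed distance is -68/17 = -4.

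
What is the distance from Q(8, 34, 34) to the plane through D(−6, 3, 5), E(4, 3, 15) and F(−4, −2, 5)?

DE = (10, 0, 10) and DF = (2, −5, 0), so a normal is n = DE × DF = (50, 20, −50).
d = |50·8 + 20·34 + (-50)·34 − (-490)| / √(2500 + 400 + 2500) = |-130| / (30√6) = 13√6/18.

13√6/18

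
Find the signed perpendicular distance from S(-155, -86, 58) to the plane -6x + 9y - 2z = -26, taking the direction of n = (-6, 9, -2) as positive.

n·S − (-26) = 66.
|n| = 11, so the signed distance is 66/11 = 6.

6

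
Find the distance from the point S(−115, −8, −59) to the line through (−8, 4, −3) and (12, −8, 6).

√4729

A direction vector is d = (20, −12, 9).
AP = (−107, −12, −56); AP·d = -2500, |AP|² = 14729, |d|² = 625.
distance² = |AP|² − (AP·d)²/|d|² = 14729 − 6250000/625 = 4729, so the distance is √4729.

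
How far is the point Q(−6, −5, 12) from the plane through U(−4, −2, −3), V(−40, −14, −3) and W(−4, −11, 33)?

UV = (−36, −12, 0) and UW = (0, −9, 36), so a normal is n = UV × UW = (−432, 1296, 324).
n = (−432, 1296, 324); n·P − (-1836) = 1836; |n| = 1404; distance = 1836/1404 = 17/13.

17/13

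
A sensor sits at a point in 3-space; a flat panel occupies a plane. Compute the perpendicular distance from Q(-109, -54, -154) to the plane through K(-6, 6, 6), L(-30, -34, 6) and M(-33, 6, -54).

KL = (-24, -40, 0) and KM = (-27, 0, -60), so a normal is n = KL × KM = (2400, -1440, -1080).
Then n·(-109, -54, -154) - (-29520) = 12000.
|n| = √(5760000 + 2073600 + 1166400) = 3000, so the distance is |12000|/3000 = 4.

4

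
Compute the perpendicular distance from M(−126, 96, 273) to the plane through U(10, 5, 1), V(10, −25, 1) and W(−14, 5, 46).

UV = (0, −30, 0) and UW = (−24, 0, 45), so a normal is n = UV × UW = (−1350, 0, −720).
Then n·(−126, 96, 273) − (−14220) = −12240.
|n| = √(1822500 + 0 + 518400) = 1530, so the distance is |-12240|/1530 = 8.

8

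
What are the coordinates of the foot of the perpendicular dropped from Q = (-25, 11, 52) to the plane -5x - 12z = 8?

The perpendicular from Q has direction n = (-5, 0, -12): r = (-25, 11, 52) + λ(-5, 0, -12).
Substitute into the plane: n·(Q + λn) = 8 gives -499 + 169λ = 8, so λ = 3.
Foot = (-25, 11, 52) + 3·(-5, 0, -12) = (-40, 11, 16).

(-40, 11, 16)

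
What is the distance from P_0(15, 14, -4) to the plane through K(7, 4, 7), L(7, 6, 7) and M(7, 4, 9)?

8

KL = (0, 2, 0) and KM = (0, 0, 2), so a normal is n = KL × KM = (4, 0, 0).
d = |4·15 − 28| / √(16 + 0 + 0) = |32| / 4 = 8.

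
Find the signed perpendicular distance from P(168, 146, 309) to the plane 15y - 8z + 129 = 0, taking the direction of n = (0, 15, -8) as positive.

n·P − (-129) = -153.
|n| = 17, so the signed distance is -153/17 = -9.

-9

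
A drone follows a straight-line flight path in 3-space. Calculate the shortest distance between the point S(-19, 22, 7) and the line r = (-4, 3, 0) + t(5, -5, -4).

√41

Direction vector d = (5, -5, -4).
AP = (-15, 19, 7); AP·d = -198, |AP|² = 635, |d|² = 66.
distance² = |AP|² − (AP·d)²/|d|² = 635 − 39204/66 = 41, so the distance is √41.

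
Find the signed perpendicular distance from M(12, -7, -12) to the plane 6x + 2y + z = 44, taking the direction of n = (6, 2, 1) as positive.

n·M − 44 = 2.
|n| = √41, so the signed distance is 2/√41.

2/√41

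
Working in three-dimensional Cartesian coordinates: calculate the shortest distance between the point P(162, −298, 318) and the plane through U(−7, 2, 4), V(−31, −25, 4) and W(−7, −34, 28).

UV = (−24, −27, 0) and UW = (0, −36, 24), so a normal is n = UV × UW = (−648, 576, 864).
d = |(-648)·162 + 576·(-298) + 864·318 − 9144| / √(419904 + 331776 + 746496) = |-11016| / 1224 = 9.

9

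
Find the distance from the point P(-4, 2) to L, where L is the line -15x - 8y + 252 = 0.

296/17

The normal to the line is n = (-15, -8) with |n| = 17.
|n·P − (-252)| = |44 − (-252)| = 296, so the distance is 296/17.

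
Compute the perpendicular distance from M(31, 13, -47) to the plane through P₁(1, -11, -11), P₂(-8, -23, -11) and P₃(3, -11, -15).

24√29/29

P₁P₂ = (-9, -12, 0) and P₁P₃ = (2, 0, -4), so a normal is n = P₁P₂ × P₁P₃ = (48, -36, 24).
d = |48·31 + (-36)·13 + 24·(-47) − 180| / √(2304 + 1296 + 576) = |-288| / (12√29) = 24/√29.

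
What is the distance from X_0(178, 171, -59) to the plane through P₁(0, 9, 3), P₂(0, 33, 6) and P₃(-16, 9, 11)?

6

P₁P₂ = (0, 24, 3) and P₁P₃ = (-16, 0, 8), so a normal is n = P₁P₂ × P₁P₃ = (192, -48, 384).
Then n·(178, 171, -59) - 720 = 2592.
|n| = √(36864 + 2304 + 147456) = 432, so the distance is |2592|/432 = 6.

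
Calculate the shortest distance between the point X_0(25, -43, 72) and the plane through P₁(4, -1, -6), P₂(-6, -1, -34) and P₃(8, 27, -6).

4/5

P₁P₂ = (-10, 0, -28) and P₁P₃ = (4, 28, 0), so a normal is n = P₁P₂ × P₁P₃ = (784, -112, -280).
Then n·(25, -43, 72) - 4928 = -672.
|n| = √(614656 + 12544 + 78400) = 840, so the distance is |-672|/840 = 4/5.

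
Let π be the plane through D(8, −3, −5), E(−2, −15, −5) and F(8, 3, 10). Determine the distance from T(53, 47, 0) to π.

6√65/13

DE = (−10, −12, 0) and DF = (0, 6, 15), so a normal is n = DE × DF = (−180, 150, −60).
Then n·(53, 47, 0) − (−1590) = −900.
|n| = √(32400 + 22500 + 3600) = 30√65, so the distance is |-900|/(30√65) = 30/√65.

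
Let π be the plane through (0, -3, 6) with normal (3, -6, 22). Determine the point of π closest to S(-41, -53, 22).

n = (3, -6, 22), |n|² = 529, and n·S − 150 = 529.
t = 529/529 = 1, so the foot is S − t·n = (-41, -53, 22) − 1·(3, -6, 22) = (-44, -47, 0).

(-44, -47, 0)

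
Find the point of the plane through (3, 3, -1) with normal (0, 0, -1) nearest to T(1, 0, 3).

(1, 0, -1)

The perpendicular from T has direction n = (0, 0, -1): r = (1, 0, 3) + μ(0, 0, -1).
Substitute into the plane: n·(T + μn) = 1 gives -3 + 1μ = 1, so μ = 4.
Foot = (1, 0, 3) + 4·(0, 0, -1) = (1, 0, -1).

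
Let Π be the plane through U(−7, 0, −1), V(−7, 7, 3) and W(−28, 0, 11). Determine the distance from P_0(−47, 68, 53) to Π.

6

UV = (0, 7, 4) and UW = (−21, 0, 12), so a normal is n = UV × UW = (84, −84, 147).
d = |84·(-47) + (-84)·68 + 147·53 − (-735)| / √(7056 + 7056 + 21609) = |-1134| / 189 = 6.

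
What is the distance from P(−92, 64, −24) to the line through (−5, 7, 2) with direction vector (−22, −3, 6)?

Direction vector d = (−22, −3, 6).
AP = (−87, 57, −26), and AP × d = (264, 1094, 1515).
|AP × d|² = 3561757 and |d|² = 529, so the distance is √(3561757/529) = √6733.

√6733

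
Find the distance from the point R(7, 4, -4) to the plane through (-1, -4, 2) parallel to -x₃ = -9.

6

Parallel planes share the normal n = (0, 0, -1); since (-1, -4, 2) lies on the plane, its equation is -x₃ = -2.
Then n·(7, 4, -4) - (-2) = 6.
|n| = √(0 + 0 + 1) = 1, so the distance is |6|/1 = 6.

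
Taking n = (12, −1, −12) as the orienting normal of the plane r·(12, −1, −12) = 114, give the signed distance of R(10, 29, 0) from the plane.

-23/17

n·R − 114 = -23.
|n| = 17, so the signed distance is -23/17.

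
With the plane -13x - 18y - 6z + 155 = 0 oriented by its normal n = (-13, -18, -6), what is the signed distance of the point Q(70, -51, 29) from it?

n·Q − (-155) = -11.
|n| = 23, so the signed distance is -11/23.

-11/23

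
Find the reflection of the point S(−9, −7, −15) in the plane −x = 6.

n = (−1, 0, 0), |n|² = 1, n·S − 6 = 3, so t = 3/1 = 3.
Foot F = S − 3·n = (−6, −7, −15); the reflection is 2F − S = (−3, −7, −15).

(-3, -7, -15)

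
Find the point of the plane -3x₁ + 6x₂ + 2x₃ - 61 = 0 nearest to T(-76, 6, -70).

(-505/7, -12/7, -508/7)

n = (-3, 6, 2), |n|² = 49, and n·T − 61 = 63.
t = 63/49 = 9/7, so the foot is T − t·n = (-76, 6, -70) − (9/7)·(-3, 6, 2) = (-505/7, -12/7, -508/7).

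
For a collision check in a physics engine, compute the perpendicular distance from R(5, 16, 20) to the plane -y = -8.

8

Normal vector n = (0, -1, 0), and n·(5, 16, 20) - (-8) = -8.
|n| = √(0 + 1 + 0) = 1, so the distance is |-8|/1 = 8.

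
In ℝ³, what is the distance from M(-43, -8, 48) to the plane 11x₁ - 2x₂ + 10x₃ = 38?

Normal vector n = (11, -2, 10), and n·(-43, -8, 48) - 38 = -15.
|n| = √(121 + 4 + 100) = 15, so the distance is |-15|/15 = 1.

1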